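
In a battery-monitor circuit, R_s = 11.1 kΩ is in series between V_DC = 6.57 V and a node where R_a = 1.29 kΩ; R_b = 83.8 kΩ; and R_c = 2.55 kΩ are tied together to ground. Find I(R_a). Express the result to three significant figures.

I ≈ 0.361 mA

Parallel bank: R_p = 1/(1/1.29 + 1/83.8 + 1/2.55) = 0.8480 kΩ.
V_A = 6.57 × 0.8480/11.95 = 0.4663 V.
Branch current I = V_A/R_a = 0.4663/1.29 = 0.3615 mA.
(Equivalently: I_total = 0.5499 mA, then current-divider fraction G_k/ΣG = 0.6573.)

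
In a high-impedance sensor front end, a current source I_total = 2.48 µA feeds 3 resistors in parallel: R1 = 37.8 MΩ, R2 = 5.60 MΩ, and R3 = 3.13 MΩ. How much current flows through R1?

Total conductance ΣG = 1/37.8 + 1/5.60 + 1/3.13 = 0.5245 (units of 1/MΩ).
R1 takes the fraction G_k/ΣG = 0.02646/0.5245 = 0.05044, so I = 2.48 × 0.05044 = 0.1251 µA.

I ≈ 0.125 µA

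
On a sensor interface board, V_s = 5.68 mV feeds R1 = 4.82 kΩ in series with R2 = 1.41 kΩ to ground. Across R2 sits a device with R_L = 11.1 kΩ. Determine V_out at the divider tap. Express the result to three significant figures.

The load sits in parallel with R2, giving an effective lower resistance R2' = R2·R_L/(R2+R_L) = 1.251 kΩ.
Then V_out = V_s · R2'/(R1 + R2') = 5.68 × 1.251/6.071 = 1.170 mV.

V_out ≈ 1.17 mV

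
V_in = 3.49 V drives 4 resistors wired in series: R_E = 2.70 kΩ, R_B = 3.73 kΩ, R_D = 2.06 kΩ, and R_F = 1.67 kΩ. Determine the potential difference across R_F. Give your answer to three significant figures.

Total series resistance ΣR = 2.70 + 3.73 + 2.06 + 1.67 = 10.16 kΩ.
V = V_in · R/ΣR = 3.49 × 0.1644 = 0.5737 V.

V ≈ 0.574 V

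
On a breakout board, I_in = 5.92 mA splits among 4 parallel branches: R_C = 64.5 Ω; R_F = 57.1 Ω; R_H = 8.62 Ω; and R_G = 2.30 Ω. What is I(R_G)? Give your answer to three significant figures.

Conductances: ΣG = 1/64.5 + 1/57.1 + 1/8.62 + 1/2.30 = 0.5838 (1/Ω).
R_G takes the fraction G_k/ΣG = 0.4348/0.5838 = 0.7447, so I = 5.92 × 0.7447 = 4.409 mA.

I ≈ 4.41 mA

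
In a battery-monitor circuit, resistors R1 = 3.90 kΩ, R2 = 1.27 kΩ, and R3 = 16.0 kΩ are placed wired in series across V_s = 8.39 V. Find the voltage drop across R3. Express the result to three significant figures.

V ≈ 6.34 V

Total series resistance ΣR = 3.90 + 1.27 + 16.0 = 21.17 kΩ.
Voltage divider: V = V_s · (16.00 / 21.17) = 8.39 × 0.7558 = 6.341 V.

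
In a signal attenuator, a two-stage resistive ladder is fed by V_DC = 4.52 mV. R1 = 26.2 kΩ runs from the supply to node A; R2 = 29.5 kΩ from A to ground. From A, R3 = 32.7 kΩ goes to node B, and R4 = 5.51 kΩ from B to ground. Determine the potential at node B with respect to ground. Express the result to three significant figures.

V_B ≈ 0.253 mV

Looking into the second stage from A: R3 + R4 = 38.21 kΩ appears in parallel with R2.
R2 ‖ (R3+R4) = 16.65 kΩ.
V_A = 4.52 × 16.65/(26.2 + 16.65) = 1.756 mV.
V_B = V_A × 0.1442 = 0.2532 mV.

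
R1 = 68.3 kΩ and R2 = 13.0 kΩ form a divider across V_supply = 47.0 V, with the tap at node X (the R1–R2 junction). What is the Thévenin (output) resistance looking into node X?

With V_supply suppressed (replaced by a short), R_th = R1 ‖ R2 = (68.30 × 13.0)/(68.30 + 13.0) = 10.92 kΩ.

R_th ≈ 10.9 kΩ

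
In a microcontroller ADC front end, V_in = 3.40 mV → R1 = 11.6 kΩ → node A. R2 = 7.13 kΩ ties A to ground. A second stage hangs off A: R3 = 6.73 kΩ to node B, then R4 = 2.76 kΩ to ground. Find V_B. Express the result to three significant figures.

V_B ≈ 0.257 mV

Node A sees R2 in parallel with the series input of stage 2, R3 + R4 = 9.490 kΩ.
R2 ‖ (R3+R4) = 4.071 kΩ.
First divider: V_A = V_in · 4.071/(11.6 + 4.071) = 0.8833 mV.
V_B = V_A × 0.2908 = 0.2569 mV.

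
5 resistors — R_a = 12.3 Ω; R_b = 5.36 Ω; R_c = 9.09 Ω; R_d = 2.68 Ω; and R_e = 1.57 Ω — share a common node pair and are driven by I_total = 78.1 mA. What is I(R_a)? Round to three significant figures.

I ≈ 4.57 mA

ΣG = 1/12.3 + 1/5.36 + 1/9.09 + 1/2.68 + 1/1.57 = 1.388.
Current divider: I(R_a) = I_total · G_k/ΣG = 78.1 × (0.08130/1.388) = 78.1 × 0.05858 = 4.575 mA.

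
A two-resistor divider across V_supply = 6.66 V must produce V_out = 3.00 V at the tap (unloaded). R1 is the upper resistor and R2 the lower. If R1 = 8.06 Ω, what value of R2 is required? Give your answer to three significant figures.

Required fraction k = V_out/V_supply = 0.4505.
So R2 = R1 · V_out/(V_supply − V_out) = 8.06 × 3.00/(6.66 − 3.00) = 8.06 × 0.8197 = 6.607 Ω.

R2 ≈ 6.61 Ω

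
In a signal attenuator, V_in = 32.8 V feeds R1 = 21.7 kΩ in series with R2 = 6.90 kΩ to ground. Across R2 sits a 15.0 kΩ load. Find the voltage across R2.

R2 ‖ R_L = (6.90 × 15.0)/(6.90 + 15.0) = 4.726 kΩ.
Then V_out = V_in · R2'/(R1 + R2') = 32.8 × 4.726/26.43 = 5.866 V.

V_out ≈ 5.87 V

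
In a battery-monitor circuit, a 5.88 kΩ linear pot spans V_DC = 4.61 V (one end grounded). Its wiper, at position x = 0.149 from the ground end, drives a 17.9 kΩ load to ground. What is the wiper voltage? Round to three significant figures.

Lower segment x·R_p = 0.8761 kΩ; upper segment (1−x)·R_p = 5.004 kΩ.
Lower segment in parallel with the load: 0.8761 ‖ 17.9 = 0.8352 kΩ.
Loaded-divider output: V_out = 4.61 × 0.1430 = 0.6594 V.

V_out ≈ 0.659 V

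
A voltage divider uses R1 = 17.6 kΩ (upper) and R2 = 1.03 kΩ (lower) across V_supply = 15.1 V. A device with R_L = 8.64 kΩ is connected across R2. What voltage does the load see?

R2 ‖ R_L = (1.03 × 8.64)/(1.03 + 8.64) = 0.9203 kΩ.
Now apply the divider: V_out = 15.1 × 0.04969 = 0.7503 V.

V_out ≈ 0.750 V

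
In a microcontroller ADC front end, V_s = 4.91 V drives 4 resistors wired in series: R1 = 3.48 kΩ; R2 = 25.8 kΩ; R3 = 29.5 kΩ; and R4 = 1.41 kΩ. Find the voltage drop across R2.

Series total: ΣR = 3.48 + 25.8 + 29.5 + 1.41 = 60.19 kΩ.
By the voltage-divider rule, V = 4.91 × 25.80/60.19 = 2.105 V.

V ≈ 2.10 V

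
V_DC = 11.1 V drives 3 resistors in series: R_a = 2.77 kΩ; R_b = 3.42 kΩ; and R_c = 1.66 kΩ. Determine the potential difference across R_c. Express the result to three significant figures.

V ≈ 2.35 V

Series total: ΣR = 2.77 + 3.42 + 1.66 = 7.850 kΩ.
V = V_DC · R/ΣR = 11.1 × 0.2115 = 2.347 V.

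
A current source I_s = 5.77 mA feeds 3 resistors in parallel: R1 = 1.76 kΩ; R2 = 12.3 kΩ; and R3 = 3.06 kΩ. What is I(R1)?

ΣG = 1/1.76 + 1/12.3 + 1/3.06 = 0.9763.
By the current-divider rule, I = I_s · G_k/ΣG = 5.77 × 0.5820 = 3.358 mA.

I ≈ 3.36 mA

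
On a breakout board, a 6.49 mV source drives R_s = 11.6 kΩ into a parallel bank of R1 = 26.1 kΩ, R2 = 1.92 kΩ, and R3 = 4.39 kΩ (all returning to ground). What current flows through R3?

I ≈ 0.146 µA

Combine the parallel branches: R_p = (1/26.1 + 1/1.92 + 1/4.39)⁻¹ = 1.271 kΩ.
V_A by voltage divider: V_A = 6.49 × 1.271/(11.6 + 1.271) = 0.6408 mV.
I(R3) = V_A / R3 = 0.6408/4.39 = 0.1460 µA.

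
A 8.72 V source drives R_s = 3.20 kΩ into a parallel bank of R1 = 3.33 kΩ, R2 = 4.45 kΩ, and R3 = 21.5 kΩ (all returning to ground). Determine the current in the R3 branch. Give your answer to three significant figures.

Parallel bank: R_p = 1/(1/3.33 + 1/4.45 + 1/21.5) = 1.750 kΩ.
V_A = 8.72 × 1.750/4.950 = 3.082 V.
Branch current I = V_A/R3 = 3.082/21.5 = 0.1434 mA.
(Equivalently: I_total = 1.762 mA, then current-divider fraction G_k/ΣG = 0.08138.)

I ≈ 0.143 mA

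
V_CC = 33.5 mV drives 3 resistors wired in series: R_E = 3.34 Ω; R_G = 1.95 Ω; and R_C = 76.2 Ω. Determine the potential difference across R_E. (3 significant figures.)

Total series resistance ΣR = 3.34 + 1.95 + 76.2 = 81.49 Ω.
Voltage divider: V = V_CC · (3.340 / 81.49) = 33.5 × 0.04099 = 1.373 mV.

V ≈ 1.37 mV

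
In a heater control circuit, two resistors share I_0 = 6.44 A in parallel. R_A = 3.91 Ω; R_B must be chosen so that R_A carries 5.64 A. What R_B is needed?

In a two-way split, I_A/I_0 = R_B/(R_A + R_B).
5.64/6.44 = R_B/(R_A + R_B) → R_B = R_A · (0.8758)/(1 − 0.8758) = 3.91 × 7.050 = 27.57 Ω.

R_B ≈ 27.6 Ω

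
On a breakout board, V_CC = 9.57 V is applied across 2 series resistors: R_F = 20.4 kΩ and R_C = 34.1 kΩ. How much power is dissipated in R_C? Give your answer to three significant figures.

P ≈ 1.05 mW

ΣR = 54.50 kΩ → I = 9.57/54.50 = 0.1756 mA.
P = I²R = 0.03083 × 34.1 = 1.051 mW.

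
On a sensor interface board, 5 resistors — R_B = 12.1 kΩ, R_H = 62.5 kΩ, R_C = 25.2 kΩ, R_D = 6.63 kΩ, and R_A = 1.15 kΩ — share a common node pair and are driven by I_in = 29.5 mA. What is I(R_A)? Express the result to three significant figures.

Conductances: ΣG = 1/12.1 + 1/62.5 + 1/25.2 + 1/6.63 + 1/1.15 = 1.159 (1/kΩ).
R_A takes the fraction G_k/ΣG = 0.8696/1.159 = 0.7505, so I = 29.5 × 0.7505 = 22.14 mA.

I ≈ 22.1 mA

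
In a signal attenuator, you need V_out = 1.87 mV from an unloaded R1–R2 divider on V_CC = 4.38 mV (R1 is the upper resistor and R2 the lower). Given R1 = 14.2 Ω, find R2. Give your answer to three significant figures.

V_out/V_CC = R2/(R1+R2) = 0.4269.
Rearranging, R2 = R1·k/(1−k) = 14.2 × 0.7450 = 10.58 Ω.

R2 ≈ 10.6 Ω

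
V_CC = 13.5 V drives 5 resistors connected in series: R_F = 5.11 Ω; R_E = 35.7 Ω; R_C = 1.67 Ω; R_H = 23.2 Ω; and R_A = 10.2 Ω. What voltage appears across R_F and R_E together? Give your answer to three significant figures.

Series total: ΣR = 5.11 + 35.7 + 1.67 + 23.2 + 10.2 = 75.88 Ω.
R_{R_F..R_E} = 5.11 + 35.7 = 40.81 Ω.
V = V_CC · R/ΣR = 13.5 × 0.5378 = 7.261 V.

V ≈ 7.26 V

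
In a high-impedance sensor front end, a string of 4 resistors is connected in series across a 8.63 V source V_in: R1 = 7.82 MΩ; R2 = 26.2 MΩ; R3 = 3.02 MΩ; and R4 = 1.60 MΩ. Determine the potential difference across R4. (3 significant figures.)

Total series resistance ΣR = 7.82 + 26.2 + 3.02 + 1.60 = 38.64 MΩ.
By the voltage-divider rule, V = 8.63 × 1.600/38.64 = 0.3573 V.

V ≈ 0.357 V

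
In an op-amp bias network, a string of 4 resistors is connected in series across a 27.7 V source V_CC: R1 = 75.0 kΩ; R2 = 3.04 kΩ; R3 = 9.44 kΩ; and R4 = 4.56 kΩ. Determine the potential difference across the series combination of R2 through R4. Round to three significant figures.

V ≈ 5.13 V

ΣR = 75.0 + 3.04 + 9.44 + 4.56 = 92.04 kΩ.
R_{R2..R4} = 3.04 + 9.44 + 4.56 = 17.04 kΩ.
Voltage divider: V = V_CC · (17.04 / 92.04) = 27.7 × 0.1851 = 5.128 V.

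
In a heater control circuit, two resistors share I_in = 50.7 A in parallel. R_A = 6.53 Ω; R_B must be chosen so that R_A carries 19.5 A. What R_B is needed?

The fraction through R_A equals R_B/(R_A+R_B).
With f = 0.3846, R_B = R_A · f/(1−f) = 6.53 × 0.6250 = 4.081 Ω.

R_B ≈ 4.08 Ω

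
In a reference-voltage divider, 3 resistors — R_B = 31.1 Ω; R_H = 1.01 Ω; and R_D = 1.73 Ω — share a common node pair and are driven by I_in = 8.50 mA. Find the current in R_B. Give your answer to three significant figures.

I ≈ 0.171 mA

Conductances: ΣG = 1/31.1 + 1/1.01 + 1/1.73 = 1.600 (1/Ω).
R_B takes the fraction G_k/ΣG = 0.03215/1.600 = 0.02009, so I = 8.50 × 0.02009 = 0.1708 mA.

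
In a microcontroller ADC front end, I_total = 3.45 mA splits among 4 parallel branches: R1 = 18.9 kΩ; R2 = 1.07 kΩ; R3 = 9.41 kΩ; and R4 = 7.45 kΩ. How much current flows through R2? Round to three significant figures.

I ≈ 2.63 mA

ΣG = 1/18.9 + 1/1.07 + 1/9.41 + 1/7.45 = 1.228.
By the current-divider rule, I = I_total · G_k/ΣG = 3.45 × 0.7611 = 2.626 mA.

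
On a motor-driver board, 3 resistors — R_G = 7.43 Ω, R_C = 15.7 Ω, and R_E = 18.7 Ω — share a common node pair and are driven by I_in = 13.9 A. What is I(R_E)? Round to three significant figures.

I ≈ 2.95 A

ΣG = 1/7.43 + 1/15.7 + 1/18.7 = 0.2518.
R_E takes the fraction G_k/ΣG = 0.05348/0.2518 = 0.2124, so I = 13.9 × 0.2124 = 2.952 A.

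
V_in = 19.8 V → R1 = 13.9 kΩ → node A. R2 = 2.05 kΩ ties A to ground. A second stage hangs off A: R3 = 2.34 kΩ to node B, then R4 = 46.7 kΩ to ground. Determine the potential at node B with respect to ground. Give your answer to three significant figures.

The second stage (R3 + R4 = 49.04 kΩ) loads node A in parallel with R2.
Effective lower resistance at A: R2 ‖ 49.04 = 1.968 kΩ.
First divider: V_A = V_in · 1.968/(13.9 + 1.968) = 2.455 V.
Stage 2 is unloaded, so V_B = V_A · R4/(R3+R4) = 2.455 × 46.7/49.04 = 2.338 V.

V_B ≈ 2.34 V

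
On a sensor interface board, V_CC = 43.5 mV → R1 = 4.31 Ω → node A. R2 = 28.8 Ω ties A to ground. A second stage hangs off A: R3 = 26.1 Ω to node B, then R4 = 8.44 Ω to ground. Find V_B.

Looking into the second stage from A: R3 + R4 = 34.54 Ω appears in parallel with R2.
R2 ‖ (R3+R4) = 15.70 Ω.
First divider: V_A = V_CC · 15.70/(4.31 + 15.70) = 34.13 mV.
V_B = V_A × 0.2444 = 8.340 mV.

V_B ≈ 8.34 mV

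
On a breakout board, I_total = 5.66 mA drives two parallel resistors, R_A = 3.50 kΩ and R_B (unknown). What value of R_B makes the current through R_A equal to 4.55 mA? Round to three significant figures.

R_B ≈ 14.3 kΩ

Two-branch current divider: I_A = I_total · R_B/(R_A + R_B).
With f = 0.8039, R_B = R_A · f/(1−f) = 3.50 × 4.099 = 14.35 kΩ.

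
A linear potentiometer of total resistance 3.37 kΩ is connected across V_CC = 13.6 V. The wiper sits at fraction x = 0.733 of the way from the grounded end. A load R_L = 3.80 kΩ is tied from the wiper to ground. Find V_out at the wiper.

V_out ≈ 8.49 V

Split the track: R_lower = x·R_p = 2.470 kΩ, R_upper = (1−x)·R_p = 0.8998 kΩ.
Lower segment in parallel with the load: 2.470 ‖ 3.80 = 1.497 kΩ.
Then V_out = V_CC · 1.497/(0.8998 + 1.497) = 8.494 V.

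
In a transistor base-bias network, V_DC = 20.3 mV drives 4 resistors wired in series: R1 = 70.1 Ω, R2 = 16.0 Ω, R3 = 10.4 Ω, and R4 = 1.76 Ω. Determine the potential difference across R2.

Series total: ΣR = 70.1 + 16.0 + 10.4 + 1.76 = 98.26 Ω.
V = V_DC · R/ΣR = 20.3 × 0.1628 = 3.306 mV.

V ≈ 3.31 mV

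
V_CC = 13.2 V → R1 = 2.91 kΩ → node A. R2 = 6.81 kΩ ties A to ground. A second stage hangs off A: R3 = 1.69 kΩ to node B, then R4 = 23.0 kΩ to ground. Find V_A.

V_A ≈ 8.54 V

The second stage (R3 + R4 = 24.69 kΩ) loads node A in parallel with R2.
Effective lower resistance at A: R2 ‖ 24.69 = 5.338 kΩ.
V_A = 13.2 × 5.338/(2.91 + 5.338) = 8.543 V.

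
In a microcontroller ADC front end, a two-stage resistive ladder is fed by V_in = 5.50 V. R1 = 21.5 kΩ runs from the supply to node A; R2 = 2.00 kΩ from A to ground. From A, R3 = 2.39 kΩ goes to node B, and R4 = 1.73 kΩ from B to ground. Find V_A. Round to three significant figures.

Node A sees R2 in parallel with the series input of stage 2, R3 + R4 = 4.120 kΩ.
Effective lower resistance at A: R2 ‖ 4.120 = 1.346 kΩ.
So V_A = 5.50 × 0.05893 = 0.3241 V.

V_A ≈ 0.324 V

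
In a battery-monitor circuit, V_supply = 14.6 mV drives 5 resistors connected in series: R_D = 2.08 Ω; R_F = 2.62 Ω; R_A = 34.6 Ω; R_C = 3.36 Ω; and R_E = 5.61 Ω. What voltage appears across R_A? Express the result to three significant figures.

V ≈ 10.5 mV

ΣR = 2.08 + 2.62 + 34.6 + 3.36 + 5.61 = 48.27 Ω.
By the voltage-divider rule, V = 14.6 × 34.60/48.27 = 10.47 mV.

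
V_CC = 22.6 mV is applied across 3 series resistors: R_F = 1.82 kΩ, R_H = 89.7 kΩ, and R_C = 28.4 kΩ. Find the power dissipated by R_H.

P ≈ 3.19 nW

Series current I = V_CC/ΣR = 22.6/119.9 = 0.1885 µA.
V(R_H) = I·R = 16.90 mV; P = V·I = 16.90 × 0.1885 = 3.186 nW.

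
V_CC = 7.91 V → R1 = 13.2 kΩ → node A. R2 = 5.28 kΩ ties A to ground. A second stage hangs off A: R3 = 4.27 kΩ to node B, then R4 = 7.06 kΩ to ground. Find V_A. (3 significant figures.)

Node A sees R2 in parallel with the series input of stage 2, R3 + R4 = 11.33 kΩ.
Effective lower resistance at A: R2 ‖ 11.33 = 3.602 kΩ.
V_A = 7.91 × 3.602/(13.2 + 3.602) = 1.696 V.

V_A ≈ 1.70 V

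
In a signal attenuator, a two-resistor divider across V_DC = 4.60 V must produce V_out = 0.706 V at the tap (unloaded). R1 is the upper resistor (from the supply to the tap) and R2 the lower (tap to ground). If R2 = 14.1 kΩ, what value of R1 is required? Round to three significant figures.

The divider ratio is R2/(R1+R2) = 0.706/4.60 = 0.1535.
R1 = R2·(1/k − 1) = 14.1 × 5.516 = 77.77 kΩ.

R1 ≈ 77.8 kΩ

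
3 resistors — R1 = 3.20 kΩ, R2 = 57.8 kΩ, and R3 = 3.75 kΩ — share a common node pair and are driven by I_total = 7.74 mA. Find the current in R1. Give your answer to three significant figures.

ΣG = 1/3.20 + 1/57.8 + 1/3.75 = 0.5965.
By the current-divider rule, I = I_total · G_k/ΣG = 7.74 × 0.5239 = 4.055 mA.

I ≈ 4.06 mA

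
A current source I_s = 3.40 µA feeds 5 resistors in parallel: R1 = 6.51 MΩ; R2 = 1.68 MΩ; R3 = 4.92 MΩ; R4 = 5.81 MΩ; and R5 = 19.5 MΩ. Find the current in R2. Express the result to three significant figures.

Total conductance ΣG = 1/6.51 + 1/1.68 + 1/4.92 + 1/5.81 + 1/19.5 = 1.175 (units of 1/MΩ).
Current divider: I(R2) = I_s · G_k/ΣG = 3.40 × (0.5952/1.175) = 3.40 × 0.5064 = 1.722 µA.

I ≈ 1.72 µA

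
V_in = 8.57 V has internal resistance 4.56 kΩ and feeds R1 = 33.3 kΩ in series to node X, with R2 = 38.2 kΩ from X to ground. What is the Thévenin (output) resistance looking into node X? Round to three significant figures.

R1' = 4.56 + 33.3 = 37.86 kΩ (source resistance + R1).
Looking into X with the source shorted: R_th = R1'·R2/(R1'+R2) = 37.86 × 38.2/76.06 = 19.01 kΩ.

R_th ≈ 19.0 kΩ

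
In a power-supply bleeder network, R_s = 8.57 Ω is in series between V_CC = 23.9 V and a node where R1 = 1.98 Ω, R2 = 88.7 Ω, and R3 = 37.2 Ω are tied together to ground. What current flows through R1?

Equivalent of the parallel group: R_p = 1.841 Ω.
V_A by voltage divider: V_A = 23.9 × 1.841/(8.57 + 1.841) = 4.226 V.
Branch current I = V_A/R1 = 4.226/1.98 = 2.134 A.
(Equivalently: I_total = 2.296 A, then current-divider fraction G_k/ΣG = 0.9298.)

I ≈ 2.13 A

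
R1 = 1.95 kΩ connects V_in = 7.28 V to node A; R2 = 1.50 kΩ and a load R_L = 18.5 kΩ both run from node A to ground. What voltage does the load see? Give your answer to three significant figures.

The load sits in parallel with R2, giving an effective lower resistance R2' = R2·R_L/(R2+R_L) = 1.387 kΩ.
Now apply the divider: V_out = 7.28 × 0.4157 = 3.027 V.
(Unloaded it would be 3.17 V; the load pulls it down.)

V_out ≈ 3.03 V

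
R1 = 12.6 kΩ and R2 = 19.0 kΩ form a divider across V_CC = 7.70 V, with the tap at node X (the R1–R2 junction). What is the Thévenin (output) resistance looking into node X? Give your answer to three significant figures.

Zeroing V_CC shorts the top of R1 to ground, so R_th = R1 ‖ R2 = 7.576 kΩ.

R_th ≈ 7.58 kΩ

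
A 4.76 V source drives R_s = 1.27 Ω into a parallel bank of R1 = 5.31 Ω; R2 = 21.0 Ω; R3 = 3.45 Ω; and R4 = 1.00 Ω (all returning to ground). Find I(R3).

Combine the parallel branches: R_p = (1/5.31 + 1/21.0 + 1/3.45 + 1/1.00)⁻¹ = 0.6554 Ω.
V_A by voltage divider: V_A = 4.76 × 0.6554/(1.27 + 0.6554) = 1.620 V.
Branch current I = V_A/R3 = 1.620/3.45 = 0.4696 A.
(Check via current divider: I_total = 2.472 A; share G_k/ΣG = 0.1900 → same result.)

I ≈ 0.470 A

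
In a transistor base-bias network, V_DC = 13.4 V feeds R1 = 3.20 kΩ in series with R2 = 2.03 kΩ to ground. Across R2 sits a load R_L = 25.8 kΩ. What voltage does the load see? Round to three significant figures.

R2 ‖ R_L = (2.03 × 25.8)/(2.03 + 25.8) = 1.882 kΩ.
Now apply the divider: V_out = 13.4 × 0.3703 = 4.962 V.

V_out ≈ 4.96 V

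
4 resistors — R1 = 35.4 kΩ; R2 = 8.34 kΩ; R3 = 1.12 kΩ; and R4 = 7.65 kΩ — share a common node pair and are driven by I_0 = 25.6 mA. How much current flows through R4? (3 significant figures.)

I ≈ 2.86 mA

Conductances: ΣG = 1/35.4 + 1/8.34 + 1/1.12 + 1/7.65 = 1.172 (1/kΩ).
R4 takes the fraction G_k/ΣG = 0.1307/1.172 = 0.1116, so I = 25.6 × 0.1116 = 2.856 mA.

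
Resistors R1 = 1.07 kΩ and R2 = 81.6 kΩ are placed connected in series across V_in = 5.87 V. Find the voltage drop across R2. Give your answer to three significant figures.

ΣR = 1.07 + 81.6 = 82.67 kΩ.
V = V_in · R/ΣR = 5.87 × 0.9871 = 5.794 V.

V ≈ 5.79 V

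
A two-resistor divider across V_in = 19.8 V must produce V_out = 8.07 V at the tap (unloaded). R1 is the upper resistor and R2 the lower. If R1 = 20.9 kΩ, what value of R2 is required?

R2 ≈ 14.4 kΩ

The divider ratio is R2/(R1+R2) = 8.07/19.8 = 0.4076.
Rearranging, R2 = R1·k/(1−k) = 20.9 × 0.6880 = 14.38 kΩ.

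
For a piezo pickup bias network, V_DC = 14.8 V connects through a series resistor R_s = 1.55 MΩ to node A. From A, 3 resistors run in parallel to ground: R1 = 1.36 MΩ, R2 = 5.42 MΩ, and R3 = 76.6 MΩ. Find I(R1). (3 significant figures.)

I ≈ 4.45 µA

Parallel bank: R_p = 1/(1/1.36 + 1/5.42 + 1/76.6) = 1.072 MΩ.
Node voltage V_A = V_DC · R_p/(R_s + R_p) = 14.8 × 0.4088 = 6.051 V.
I(R1) = V_A / R1 = 6.051/1.36 = 4.449 µA.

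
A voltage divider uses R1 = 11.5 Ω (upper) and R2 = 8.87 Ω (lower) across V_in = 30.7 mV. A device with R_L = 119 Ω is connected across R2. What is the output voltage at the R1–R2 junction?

V_out ≈ 12.8 mV

The load sits in parallel with R2, giving an effective lower resistance R2' = R2·R_L/(R2+R_L) = 8.255 Ω.
Voltage divider with the loaded lower leg: V_out = 30.7 × 8.255/(11.5 + 8.255) = 30.7 × 0.4179 = 12.83 mV.
(Unloaded it would be 13.4 mV; the load pulls it down.)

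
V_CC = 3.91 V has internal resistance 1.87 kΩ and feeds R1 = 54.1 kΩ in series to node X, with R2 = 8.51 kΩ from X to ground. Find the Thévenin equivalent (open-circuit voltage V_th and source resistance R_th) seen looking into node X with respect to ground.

V_th ≈ 0.516 V, R_th ≈ 7.39 kΩ

R1' = 1.87 + 54.1 = 55.97 kΩ (source resistance + R1).
V_th is the unloaded tap voltage: V_CC · R2/(R1'+R2) = 3.91 × 0.1320 = 0.5160 V.
With V_CC suppressed (replaced by a short), R_th = R1' ‖ R2 = (55.97 × 8.51)/(55.97 + 8.51) = 7.387 kΩ.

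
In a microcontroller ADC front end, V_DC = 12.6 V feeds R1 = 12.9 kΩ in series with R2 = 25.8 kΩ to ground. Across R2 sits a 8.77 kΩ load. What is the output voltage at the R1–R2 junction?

V_out ≈ 4.24 V

First combine the lower leg with the load: R2 ‖ R_L = 6.545 kΩ.
Now apply the divider: V_out = 12.6 × 0.3366 = 4.241 V.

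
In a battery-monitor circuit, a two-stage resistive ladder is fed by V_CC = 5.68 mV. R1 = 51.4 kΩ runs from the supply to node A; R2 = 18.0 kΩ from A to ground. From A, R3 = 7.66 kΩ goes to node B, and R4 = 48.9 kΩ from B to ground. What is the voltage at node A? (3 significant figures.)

V_A ≈ 1.19 mV

Node A sees R2 in parallel with the series input of stage 2, R3 + R4 = 56.56 kΩ.
Effective lower resistance at A: R2 ‖ 56.56 = 13.65 kΩ.
So V_A = 5.68 × 0.2099 = 1.192 mV.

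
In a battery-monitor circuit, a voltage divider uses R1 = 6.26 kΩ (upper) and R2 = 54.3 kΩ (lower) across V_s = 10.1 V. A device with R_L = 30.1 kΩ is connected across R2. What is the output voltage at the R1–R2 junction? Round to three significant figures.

First combine the lower leg with the load: R2 ‖ R_L = 19.37 kΩ.
Now apply the divider: V_out = 10.1 × 0.7557 = 7.633 V.

V_out ≈ 7.63 V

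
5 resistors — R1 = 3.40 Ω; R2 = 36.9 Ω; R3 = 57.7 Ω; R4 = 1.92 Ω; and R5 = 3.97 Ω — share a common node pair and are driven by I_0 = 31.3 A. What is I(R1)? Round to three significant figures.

I ≈ 8.28 A

Conductances: ΣG = 1/3.40 + 1/36.9 + 1/57.7 + 1/1.92 + 1/3.97 = 1.111 (1/Ω).
Current divider: I(R1) = I_0 · G_k/ΣG = 31.3 × (0.2941/1.111) = 31.3 × 0.2647 = 8.284 A.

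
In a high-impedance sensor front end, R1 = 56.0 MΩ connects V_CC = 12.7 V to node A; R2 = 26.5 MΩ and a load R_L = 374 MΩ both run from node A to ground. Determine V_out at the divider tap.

First combine the lower leg with the load: R2 ‖ R_L = 24.75 MΩ.
Voltage divider with the loaded lower leg: V_out = 12.7 × 24.75/(56.0 + 24.75) = 12.7 × 0.3065 = 3.892 V.

V_out ≈ 3.89 V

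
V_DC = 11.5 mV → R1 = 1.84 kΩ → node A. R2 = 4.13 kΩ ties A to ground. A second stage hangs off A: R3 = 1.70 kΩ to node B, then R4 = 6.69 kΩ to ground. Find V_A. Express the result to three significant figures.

V_A ≈ 6.91 mV

Looking into the second stage from A: R3 + R4 = 8.390 kΩ appears in parallel with R2.
Effective lower resistance at A: R2 ‖ 8.390 = 2.768 kΩ.
So V_A = 11.5 × 0.6007 = 6.908 mV.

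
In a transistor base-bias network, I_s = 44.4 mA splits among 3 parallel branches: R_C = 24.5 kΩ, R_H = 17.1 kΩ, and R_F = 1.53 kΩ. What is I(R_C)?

I ≈ 2.41 mA

Conductances: ΣG = 1/24.5 + 1/17.1 + 1/1.53 = 0.7529 (1/kΩ).
R_C takes the fraction G_k/ΣG = 0.04082/0.7529 = 0.05421, so I = 44.4 × 0.05421 = 2.407 mA.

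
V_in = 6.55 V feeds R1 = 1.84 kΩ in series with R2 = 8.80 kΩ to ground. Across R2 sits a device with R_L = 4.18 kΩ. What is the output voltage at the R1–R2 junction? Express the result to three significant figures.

V_out ≈ 3.97 V

First combine the lower leg with the load: R2 ‖ R_L = 2.834 kΩ.
Then V_out = V_in · R2'/(R1 + R2') = 6.55 × 2.834/4.674 = 3.971 V.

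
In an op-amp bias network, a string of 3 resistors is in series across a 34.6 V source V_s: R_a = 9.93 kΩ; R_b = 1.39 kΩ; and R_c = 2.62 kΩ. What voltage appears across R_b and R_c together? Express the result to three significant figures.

Total series resistance ΣR = 9.93 + 1.39 + 2.62 = 13.94 kΩ.
R_{R_b..R_c} = 1.39 + 2.62 = 4.010 kΩ.
By the voltage-divider rule, V = 34.6 × 4.010/13.94 = 9.953 V.

V ≈ 9.95 V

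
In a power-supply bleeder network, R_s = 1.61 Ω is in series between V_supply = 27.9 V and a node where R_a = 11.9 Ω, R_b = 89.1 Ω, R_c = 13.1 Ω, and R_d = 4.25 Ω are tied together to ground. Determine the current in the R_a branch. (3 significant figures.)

I ≈ 1.42 A

Parallel bank: R_p = 1/(1/11.9 + 1/89.1 + 1/13.1 + 1/4.25) = 2.458 Ω.
Node voltage V_A = V_supply · R_p/(R_s + R_p) = 27.9 × 0.6042 = 16.86 V.
Branch current I = V_A/R_a = 16.86/11.9 = 1.417 A.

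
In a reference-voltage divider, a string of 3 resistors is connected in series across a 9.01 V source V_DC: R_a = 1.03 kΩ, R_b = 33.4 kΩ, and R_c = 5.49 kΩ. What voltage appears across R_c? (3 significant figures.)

Total series resistance ΣR = 1.03 + 33.4 + 5.49 = 39.92 kΩ.
V = V_DC · R/ΣR = 9.01 × 0.1375 = 1.239 V.

V ≈ 1.24 V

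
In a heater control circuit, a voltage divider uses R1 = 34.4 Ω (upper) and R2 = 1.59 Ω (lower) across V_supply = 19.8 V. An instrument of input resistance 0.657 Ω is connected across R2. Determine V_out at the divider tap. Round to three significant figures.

V_out ≈ 0.264 V

First combine the lower leg with the load: R2 ‖ R_L = 0.4649 Ω.
Now apply the divider: V_out = 19.8 × 0.01333 = 0.2640 V.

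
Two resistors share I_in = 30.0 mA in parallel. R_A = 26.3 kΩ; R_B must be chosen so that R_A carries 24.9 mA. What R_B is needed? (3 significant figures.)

R_B ≈ 128 kΩ

In a two-way split, I_A/I_in = R_B/(R_A + R_B).
With f = 0.8300, R_B = R_A · f/(1−f) = 26.3 × 4.882 = 128.4 kΩ.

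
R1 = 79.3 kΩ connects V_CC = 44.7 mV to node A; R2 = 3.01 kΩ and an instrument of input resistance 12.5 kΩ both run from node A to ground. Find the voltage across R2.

First combine the lower leg with the load: R2 ‖ R_L = 2.426 kΩ.
Voltage divider with the loaded lower leg: V_out = 44.7 × 2.426/(79.3 + 2.426) = 44.7 × 0.02968 = 1.327 mV.

V_out ≈ 1.33 mV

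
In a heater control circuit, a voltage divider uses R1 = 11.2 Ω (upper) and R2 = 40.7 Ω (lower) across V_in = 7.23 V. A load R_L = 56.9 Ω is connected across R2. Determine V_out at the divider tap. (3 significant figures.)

First combine the lower leg with the load: R2 ‖ R_L = 23.73 Ω.
Voltage divider with the loaded lower leg: V_out = 7.23 × 23.73/(11.2 + 23.73) = 7.23 × 0.6793 = 4.912 V.
(Unloaded it would be 5.67 V; the load pulls it down.)

V_out ≈ 4.91 V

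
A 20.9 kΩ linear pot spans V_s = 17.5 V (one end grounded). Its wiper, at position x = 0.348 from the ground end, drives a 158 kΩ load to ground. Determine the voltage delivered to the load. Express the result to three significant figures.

V_out ≈ 5.91 V

The pot divides into 13.63 kΩ above the wiper and 7.273 kΩ below.
(x·R_p) ‖ R_L = 6.953 kΩ.
V_out = 17.5 × 6.953/(13.63 + 6.953) = 5.913 V.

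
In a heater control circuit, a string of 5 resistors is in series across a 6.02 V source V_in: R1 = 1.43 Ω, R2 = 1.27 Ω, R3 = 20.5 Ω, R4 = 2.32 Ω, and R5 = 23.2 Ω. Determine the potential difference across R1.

Series total: ΣR = 1.43 + 1.27 + 20.5 + 2.32 + 23.2 = 48.72 Ω.
V = V_in · R/ΣR = 6.02 × 0.02935 = 0.1767 V.

V ≈ 0.177 V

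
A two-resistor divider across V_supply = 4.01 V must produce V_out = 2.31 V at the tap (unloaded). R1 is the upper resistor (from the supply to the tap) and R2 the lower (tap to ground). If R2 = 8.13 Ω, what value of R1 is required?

V_out/V_supply = R2/(R1+R2) = 0.5761.
So R1 = R2 · (V_supply/V_out − 1) = 8.13 × (4.01/2.31 − 1) = 8.13 × 0.7359 = 5.983 Ω.

R1 ≈ 5.98 Ω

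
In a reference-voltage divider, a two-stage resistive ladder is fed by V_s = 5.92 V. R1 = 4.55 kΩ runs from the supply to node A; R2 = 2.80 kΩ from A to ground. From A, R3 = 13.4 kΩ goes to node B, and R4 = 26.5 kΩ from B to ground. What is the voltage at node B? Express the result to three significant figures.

V_B ≈ 1.44 V

The second stage (R3 + R4 = 39.90 kΩ) loads node A in parallel with R2.
R2 ‖ (R3+R4) = 2.616 kΩ.
First divider: V_A = V_s · 2.616/(4.55 + 2.616) = 2.161 V.
Then the unloaded second divider: V_B = V_A × R4/(R3+R4) = 2.161 × 0.6642 = 1.435 V.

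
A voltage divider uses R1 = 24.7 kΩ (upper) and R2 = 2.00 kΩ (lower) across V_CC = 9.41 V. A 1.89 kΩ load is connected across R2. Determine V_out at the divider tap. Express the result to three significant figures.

The load sits in parallel with R2, giving an effective lower resistance R2' = R2·R_L/(R2+R_L) = 0.9717 kΩ.
Now apply the divider: V_out = 9.41 × 0.03785 = 0.3562 V.
(Unloaded it would be 0.705 V; the load pulls it down.)

V_out ≈ 0.356 V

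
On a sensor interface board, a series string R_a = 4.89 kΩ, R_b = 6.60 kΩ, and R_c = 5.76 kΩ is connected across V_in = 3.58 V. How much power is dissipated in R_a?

The common current is I = 3.58/17.25 = 0.2075 mA.
P = I²R = 0.04307 × 4.89 = 0.2106 mW.

P ≈ 0.211 mW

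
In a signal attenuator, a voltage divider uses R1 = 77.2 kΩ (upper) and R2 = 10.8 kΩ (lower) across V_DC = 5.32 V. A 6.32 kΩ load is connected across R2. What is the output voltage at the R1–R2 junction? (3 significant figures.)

R2 ‖ R_L = (10.8 × 6.32)/(10.8 + 6.32) = 3.987 kΩ.
Then V_out = V_DC · R2'/(R1 + R2') = 5.32 × 3.987/81.19 = 0.2613 V.

V_out ≈ 0.261 V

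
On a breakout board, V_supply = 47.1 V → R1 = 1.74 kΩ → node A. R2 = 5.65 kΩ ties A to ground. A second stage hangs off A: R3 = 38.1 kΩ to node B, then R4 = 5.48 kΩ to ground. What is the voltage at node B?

V_B ≈ 4.39 V

The second stage (R3 + R4 = 43.58 kΩ) loads node A in parallel with R2.
R2 ‖ (R3+R4) = 5.002 kΩ.
First divider: V_A = V_supply · 5.002/(1.74 + 5.002) = 34.94 V.
Stage 2 is unloaded, so V_B = V_A · R4/(R3+R4) = 34.94 × 5.48/43.58 = 4.394 V.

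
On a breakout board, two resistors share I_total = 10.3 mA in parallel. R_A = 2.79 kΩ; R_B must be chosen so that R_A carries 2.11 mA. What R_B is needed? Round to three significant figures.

R_B ≈ 0.719 kΩ

The fraction through R_A equals R_B/(R_A+R_B).
2.11/10.3 = R_B/(R_A + R_B) → R_B = R_A · (0.2049)/(1 − 0.2049) = 2.79 × 0.2576 = 0.7188 kΩ.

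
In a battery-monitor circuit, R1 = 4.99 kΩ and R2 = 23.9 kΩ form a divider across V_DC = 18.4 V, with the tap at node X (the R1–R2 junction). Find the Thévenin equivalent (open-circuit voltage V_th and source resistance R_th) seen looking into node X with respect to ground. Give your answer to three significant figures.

Open-circuit (no load on X): V_th = V_DC · R2/(R1 + R2) = 18.4 × 23.9/(4.990 + 23.9) = 15.22 V.
With V_DC suppressed (replaced by a short), R_th = R1 ‖ R2 = (4.990 × 23.9)/(4.990 + 23.9) = 4.128 kΩ.

V_th ≈ 15.2 V, R_th ≈ 4.13 kΩ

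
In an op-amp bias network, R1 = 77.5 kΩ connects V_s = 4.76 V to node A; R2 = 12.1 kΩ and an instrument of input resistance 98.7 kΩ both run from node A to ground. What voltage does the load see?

V_out ≈ 0.581 V

The load sits in parallel with R2, giving an effective lower resistance R2' = R2·R_L/(R2+R_L) = 10.78 kΩ.
Voltage divider with the loaded lower leg: V_out = 4.76 × 10.78/(77.5 + 10.78) = 4.76 × 0.1221 = 0.5812 V.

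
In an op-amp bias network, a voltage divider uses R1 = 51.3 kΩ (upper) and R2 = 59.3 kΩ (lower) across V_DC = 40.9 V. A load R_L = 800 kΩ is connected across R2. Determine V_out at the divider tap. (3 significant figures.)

The load sits in parallel with R2, giving an effective lower resistance R2' = R2·R_L/(R2+R_L) = 55.21 kΩ.
Now apply the divider: V_out = 40.9 × 0.5183 = 21.20 V.
(Unloaded it would be 21.9 V; the load pulls it down.)

V_out ≈ 21.2 V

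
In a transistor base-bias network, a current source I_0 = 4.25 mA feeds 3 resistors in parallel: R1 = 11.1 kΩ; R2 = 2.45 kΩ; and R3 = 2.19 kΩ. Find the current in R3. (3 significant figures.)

ΣG = 1/11.1 + 1/2.45 + 1/2.19 = 0.9549.
By the current-divider rule, I = I_0 · G_k/ΣG = 4.25 × 0.4782 = 2.032 mA.

I ≈ 2.03 mA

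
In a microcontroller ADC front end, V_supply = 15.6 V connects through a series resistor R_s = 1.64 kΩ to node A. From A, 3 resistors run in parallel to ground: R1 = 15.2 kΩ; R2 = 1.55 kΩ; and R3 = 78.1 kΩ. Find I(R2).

Combine the parallel branches: R_p = (1/15.2 + 1/1.55 + 1/78.1)⁻¹ = 1.382 kΩ.
V_A by voltage divider: V_A = 15.6 × 1.382/(1.64 + 1.382) = 7.133 V.
Branch current I = V_A/R2 = 7.133/1.55 = 4.602 mA.

I ≈ 4.60 mA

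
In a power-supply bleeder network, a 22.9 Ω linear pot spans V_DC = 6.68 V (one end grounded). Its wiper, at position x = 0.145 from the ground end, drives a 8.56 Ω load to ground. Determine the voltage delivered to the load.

V_out ≈ 0.727 V

Lower segment x·R_p = 3.320 Ω; upper segment (1−x)·R_p = 19.58 Ω.
(x·R_p) ‖ R_L = 2.392 Ω.
V_out = 6.68 × 2.392/(19.58 + 2.392) = 0.7274 V.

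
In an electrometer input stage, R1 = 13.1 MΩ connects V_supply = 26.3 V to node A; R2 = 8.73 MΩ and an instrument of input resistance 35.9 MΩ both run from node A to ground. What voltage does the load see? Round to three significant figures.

First combine the lower leg with the load: R2 ‖ R_L = 7.022 MΩ.
Then V_out = V_supply · R2'/(R1 + R2') = 26.3 × 7.022/20.12 = 9.178 V.

V_out ≈ 9.18 V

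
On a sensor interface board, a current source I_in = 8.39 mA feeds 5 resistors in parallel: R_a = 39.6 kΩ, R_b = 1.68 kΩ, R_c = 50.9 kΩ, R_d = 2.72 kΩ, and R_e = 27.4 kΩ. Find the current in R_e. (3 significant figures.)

ΣG = 1/39.6 + 1/1.68 + 1/50.9 + 1/2.72 + 1/27.4 = 1.044.
R_e takes the fraction G_k/ΣG = 0.03650/1.044 = 0.03495, so I = 8.39 × 0.03495 = 0.2932 mA.

I ≈ 0.293 mA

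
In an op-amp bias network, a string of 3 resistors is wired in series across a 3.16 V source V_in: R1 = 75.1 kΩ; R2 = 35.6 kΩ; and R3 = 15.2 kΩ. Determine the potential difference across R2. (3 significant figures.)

ΣR = 75.1 + 35.6 + 15.2 = 125.9 kΩ.
V = V_in · R/ΣR = 3.16 × 0.2828 = 0.8935 V.

V ≈ 0.894 V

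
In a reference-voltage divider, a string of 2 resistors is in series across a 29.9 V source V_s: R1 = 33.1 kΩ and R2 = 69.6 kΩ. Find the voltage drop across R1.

ΣR = 33.1 + 69.6 = 102.7 kΩ.
V = V_s · R/ΣR = 29.9 × 0.3223 = 9.637 V.

V ≈ 9.64 V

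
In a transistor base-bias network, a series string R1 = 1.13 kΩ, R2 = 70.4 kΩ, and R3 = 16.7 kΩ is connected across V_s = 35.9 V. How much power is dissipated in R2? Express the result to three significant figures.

P ≈ 11.7 mW

The common current is I = 35.9/88.23 = 0.4069 mA.
V(R2) = I·R = 28.65 V; P = V·I = 28.65 × 0.4069 = 11.66 mW.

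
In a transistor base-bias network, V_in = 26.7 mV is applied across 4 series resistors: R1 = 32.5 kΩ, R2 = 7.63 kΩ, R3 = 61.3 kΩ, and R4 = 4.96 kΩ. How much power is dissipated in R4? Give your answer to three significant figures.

The common current is I = 26.7/106.4 = 0.2510 µA.
P(R4) = I²·R4 = (0.2510)² × 4.96 = 0.3124 nW.

P ≈ 0.312 nW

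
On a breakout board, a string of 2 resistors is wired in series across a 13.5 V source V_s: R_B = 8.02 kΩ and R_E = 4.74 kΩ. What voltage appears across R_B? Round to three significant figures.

Series total: ΣR = 8.02 + 4.74 = 12.76 kΩ.
By the voltage-divider rule, V = 13.5 × 8.020/12.76 = 8.485 V.

V ≈ 8.49 V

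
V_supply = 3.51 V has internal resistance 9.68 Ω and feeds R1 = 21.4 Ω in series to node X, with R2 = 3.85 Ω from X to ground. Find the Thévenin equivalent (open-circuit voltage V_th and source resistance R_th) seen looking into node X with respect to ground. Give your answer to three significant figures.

R1' = 9.68 + 21.4 = 31.08 Ω (source resistance + R1).
Open-circuit (no load on X): V_th = V_supply · R2/(R1' + R2) = 3.51 × 3.85/(31.08 + 3.85) = 0.3869 V.
Zeroing V_supply shorts the top of R1' to ground, so R_th = R1' ‖ R2 = 3.426 Ω.

V_th ≈ 0.387 V, R_th ≈ 3.43 Ω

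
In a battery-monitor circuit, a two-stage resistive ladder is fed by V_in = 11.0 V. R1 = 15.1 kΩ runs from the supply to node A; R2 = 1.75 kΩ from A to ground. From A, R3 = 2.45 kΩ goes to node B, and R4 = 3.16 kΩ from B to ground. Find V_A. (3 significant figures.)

Looking into the second stage from A: R3 + R4 = 5.610 kΩ appears in parallel with R2.
Effective lower resistance at A: R2 ‖ 5.610 = 1.334 kΩ.
First divider: V_A = V_in · 1.334/(15.1 + 1.334) = 0.8928 V.

V_A ≈ 0.893 V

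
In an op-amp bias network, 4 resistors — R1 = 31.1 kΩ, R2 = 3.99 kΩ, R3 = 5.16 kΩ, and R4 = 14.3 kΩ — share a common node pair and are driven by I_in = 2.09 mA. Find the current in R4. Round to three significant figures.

Conductances: ΣG = 1/31.1 + 1/3.99 + 1/5.16 + 1/14.3 = 0.5465 (1/kΩ).
By the current-divider rule, I = I_in · G_k/ΣG = 2.09 × 0.1280 = 0.2674 mA.

I ≈ 0.267 mA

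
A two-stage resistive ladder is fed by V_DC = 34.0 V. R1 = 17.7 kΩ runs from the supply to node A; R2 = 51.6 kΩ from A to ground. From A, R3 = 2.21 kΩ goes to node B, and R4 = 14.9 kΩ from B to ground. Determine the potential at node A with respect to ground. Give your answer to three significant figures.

V_A ≈ 14.3 V

Node A sees R2 in parallel with the series input of stage 2, R3 + R4 = 17.11 kΩ.
Effective lower resistance at A: R2 ‖ 17.11 = 12.85 kΩ.
First divider: V_A = V_DC · 12.85/(17.7 + 12.85) = 14.30 V.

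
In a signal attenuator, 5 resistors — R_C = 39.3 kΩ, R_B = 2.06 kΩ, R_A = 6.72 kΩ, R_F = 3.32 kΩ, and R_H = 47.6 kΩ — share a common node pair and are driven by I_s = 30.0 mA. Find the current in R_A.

I ≈ 4.55 mA

Conductances: ΣG = 1/39.3 + 1/2.06 + 1/6.72 + 1/3.32 + 1/47.6 = 0.9819 (1/kΩ).
Current divider: I(R_A) = I_s · G_k/ΣG = 30.0 × (0.1488/0.9819) = 30.0 × 0.1516 = 4.547 mA.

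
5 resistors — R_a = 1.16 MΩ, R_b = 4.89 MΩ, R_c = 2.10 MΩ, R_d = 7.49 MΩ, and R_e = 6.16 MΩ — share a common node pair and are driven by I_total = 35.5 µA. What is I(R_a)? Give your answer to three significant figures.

I ≈ 16.6 µA

Total conductance ΣG = 1/1.16 + 1/4.89 + 1/2.10 + 1/7.49 + 1/6.16 = 1.839 (units of 1/MΩ).
By the current-divider rule, I = I_total · G_k/ΣG = 35.5 × 0.4689 = 16.64 µA.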